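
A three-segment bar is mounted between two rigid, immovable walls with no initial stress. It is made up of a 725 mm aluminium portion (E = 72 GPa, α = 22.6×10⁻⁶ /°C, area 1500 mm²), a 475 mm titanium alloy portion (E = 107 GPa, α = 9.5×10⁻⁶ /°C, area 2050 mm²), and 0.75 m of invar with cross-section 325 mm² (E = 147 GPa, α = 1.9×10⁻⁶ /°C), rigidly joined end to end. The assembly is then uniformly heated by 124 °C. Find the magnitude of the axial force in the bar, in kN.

P ≈ 113 kN (compressive)

If the supports were absent, the total length change would be Σ αᵢΔT Lᵢ = 22.6×10⁻⁶×124×725 + 9.5×10⁻⁶×124×475 + 1.9×10⁻⁶×124×750 = 2.768 mm.
The rigid supports impose zero overall length change; the single axial force P common to all segments must satisfy P Σ Lᵢ/(AᵢEᵢ) = δ_free.
The series flexibility is Σ Lᵢ/(AᵢEᵢ) = 725/(1500×72×10³) + 475/(2050×107×10³) + 750/(325×147×10³) = 2.458×10⁻⁵ mm/N.
So P = 2.768 / 2.458×10⁻⁵ = 112.6 kN, compressive.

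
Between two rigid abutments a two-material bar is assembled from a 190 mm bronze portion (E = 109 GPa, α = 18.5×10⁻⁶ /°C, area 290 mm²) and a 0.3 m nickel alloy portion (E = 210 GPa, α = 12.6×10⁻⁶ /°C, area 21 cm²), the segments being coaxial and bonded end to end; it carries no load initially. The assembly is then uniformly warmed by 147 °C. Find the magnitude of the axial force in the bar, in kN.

P ≈ 160 kN (compressive)

With the walls removed the bar would change length by δ_free = Σ αᵢΔT Lᵢ = 18.5×10⁻⁶×147×190 + 12.6×10⁻⁶×147×300 = 1.072 mm.
Since the ends are fixed, an axial force P builds up, equal in every segment, with P · Σ Lᵢ/(AᵢEᵢ) = δ_free.
Σ Lᵢ/(AᵢEᵢ) = 190/(290×109×10³) + 300/(2100×210×10³) = 6.691×10⁻⁶ mm/N.
P = 1.072 / 6.691×10⁻⁶ = 160300 N = 160.3 kN, compressive.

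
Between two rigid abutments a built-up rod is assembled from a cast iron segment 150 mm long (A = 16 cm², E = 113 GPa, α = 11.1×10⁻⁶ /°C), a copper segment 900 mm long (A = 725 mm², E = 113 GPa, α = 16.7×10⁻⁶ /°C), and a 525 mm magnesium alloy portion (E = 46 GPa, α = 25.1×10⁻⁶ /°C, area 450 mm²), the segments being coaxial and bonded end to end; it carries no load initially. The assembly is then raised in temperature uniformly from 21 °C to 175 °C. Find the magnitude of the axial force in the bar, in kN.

P ≈ 124 kN (compressive)

With the walls removed the bar would change length by δ_free = Σ αᵢΔT Lᵢ = 11.1×10⁻⁶×154×150 + 16.7×10⁻⁶×154×900 + 25.1×10⁻⁶×154×525 = 4.6 mm.
Since the ends are fixed, an axial force P builds up, equal in every segment, with P · Σ Lᵢ/(AᵢEᵢ) = δ_free.
The series flexibility is Σ Lᵢ/(AᵢEᵢ) = 150/(1600×113×10³) + 900/(725×113×10³) + 525/(450×46×10³) = 3.718×10⁻⁵ mm/N.
So P = 4.6 / 3.718×10⁻⁵ = 123.7 kN, compressive.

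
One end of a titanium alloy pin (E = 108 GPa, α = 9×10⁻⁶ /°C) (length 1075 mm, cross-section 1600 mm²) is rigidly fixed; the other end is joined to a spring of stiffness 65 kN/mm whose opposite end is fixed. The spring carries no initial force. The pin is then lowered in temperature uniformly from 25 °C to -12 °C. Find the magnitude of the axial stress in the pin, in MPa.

The unrestrained thermal change is αΔT L = 9×10⁻⁶ × 37 × 1075 = 0.358 mm.
Let P be the tensile force in the spring. The pin extends elastically by PL/(AE) and the spring stretches by P/k; together these equal δ_free.
So P = δ_free / [L/(AE) + 1/k] = 0.358 / [ 1075/(1600×108×10³) + 1/(65×10³) ].
P = 0.358 / 2.161×10⁻⁵ = 16570 N.
σ = P/A = 16570/1600 = 10.36 MPa.

σ ≈ 10.4 MPa (tensile)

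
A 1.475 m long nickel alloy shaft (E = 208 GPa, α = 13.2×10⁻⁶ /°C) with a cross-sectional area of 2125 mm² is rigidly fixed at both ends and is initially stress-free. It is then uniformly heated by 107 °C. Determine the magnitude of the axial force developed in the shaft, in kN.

Full restraint means ε = 0, so the stress is σ = EαΔT = 208×10³ × 13.2×10⁻⁶ × 107 = 293.8 MPa.
P = AEαΔT = 2125 × 208×10³ × 13.2×10⁻⁶ × 107 = 624.3 kN (compressive).

P ≈ 624 kN (compressive)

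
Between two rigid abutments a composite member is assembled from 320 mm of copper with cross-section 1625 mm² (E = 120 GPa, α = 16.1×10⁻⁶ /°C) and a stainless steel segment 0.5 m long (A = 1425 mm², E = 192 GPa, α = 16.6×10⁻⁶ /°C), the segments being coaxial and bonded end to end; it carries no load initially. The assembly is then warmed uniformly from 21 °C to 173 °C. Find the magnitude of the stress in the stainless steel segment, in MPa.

Free thermal expansion of the whole bar: Σ αᵢΔT Lᵢ = 16.1×10⁻⁶×152×320 + 16.6×10⁻⁶×152×500 = 2.045 mm.
Since the ends are fixed, an axial force P builds up, equal in every segment, with P · Σ Lᵢ/(AᵢEᵢ) = δ_free.
Σ Lᵢ/(AᵢEᵢ) = 320/(1625×120×10³) + 500/(1425×192×10³) = 3.469×10⁻⁶ mm/N.
P = 2.045 / 3.469×10⁻⁶ = 589500 N = 589.5 kN, compressive.
σ_{stainless steel} = P / A = 589500 / 1425 = 413.7 MPa.

σ ≈ 414 MPa (compressive)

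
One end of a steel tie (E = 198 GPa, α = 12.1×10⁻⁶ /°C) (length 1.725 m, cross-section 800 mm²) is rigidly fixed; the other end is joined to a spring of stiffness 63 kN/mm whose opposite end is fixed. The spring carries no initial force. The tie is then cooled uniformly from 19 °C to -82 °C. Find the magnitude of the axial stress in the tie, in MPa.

Free thermal contraction: δ_free = αΔT L = 12.1×10⁻⁶ × 101 × 1725 = 2.108 mm.
With a force P in the spring, the elastic change of the tie is PL/(AE) and that of the spring is P/k; compatibility requires their sum to equal δ_free.
P [ L/(AE) + 1/k ] = δ_free → P [ 1725/(800×198×10³) + 1/(63×10³) ] = 2.108.
P = 2.108 / 2.676×10⁻⁵ = 78770 N.
σ = P/A = 78770/800 = 98.46 MPa.

σ ≈ 98.5 MPa (tensile)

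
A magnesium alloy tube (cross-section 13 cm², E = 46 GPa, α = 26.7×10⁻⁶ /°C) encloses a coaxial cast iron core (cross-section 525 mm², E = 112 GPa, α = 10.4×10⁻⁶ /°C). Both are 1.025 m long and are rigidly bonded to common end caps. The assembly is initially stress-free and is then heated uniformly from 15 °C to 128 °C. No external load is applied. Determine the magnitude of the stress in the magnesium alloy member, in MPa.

Equilibrium of a rigid end plate with no external load gives equal and opposite internal forces ±P in the two members. Since α_{magnesium alloy} > α_{cast iron}, heating drives the magnesium alloy into compression and the cast iron into tension.
Equating the net (thermal + elastic) strains gives |α₁ − α₂|·ΔT = P·[1/(A₁E₁) + 1/(A₂E₂)].
|α₁ − α₂|·ΔT = 16.3×10⁻⁶ × 113 = 0.001842.
1/(A₁E₁) + 1/(A₂E₂) = 1/(1300×46×10³) + 1/(525×112×10³) = 3.373×10⁻⁸ N⁻¹.
So P = 0.001842 / 3.373×10⁻⁸ = 54.61 kN.
σ_{magnesium alloy} = P/A₁ = 54610/1300 = 42.01 MPa, compressive.

σ ≈ 42 MPa (compressive)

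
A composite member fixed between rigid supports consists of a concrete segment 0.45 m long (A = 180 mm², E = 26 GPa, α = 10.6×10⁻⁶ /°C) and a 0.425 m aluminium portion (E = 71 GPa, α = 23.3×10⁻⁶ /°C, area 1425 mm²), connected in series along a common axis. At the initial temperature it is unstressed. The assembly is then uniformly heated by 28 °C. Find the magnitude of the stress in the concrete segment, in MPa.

Free thermal expansion of the whole bar: Σ αᵢΔT Lᵢ = 10.6×10⁻⁶×28×450 + 23.3×10⁻⁶×28×425 = 0.4108 mm.
Since the ends are fixed, an axial force P builds up, equal in every segment, with P · Σ Lᵢ/(AᵢEᵢ) = δ_free.
The series flexibility is Σ Lᵢ/(AᵢEᵢ) = 450/(180×26×10³) + 425/(1425×71×10³) = 0.0001004 mm/N.
P = 0.4108 / 0.0001004 = 4094 N = 4.094 kN, compressive.
σ_{concrete} = P / A = 4094 / 180 = 22.74 MPa.

σ ≈ 22.7 MPa (compressive)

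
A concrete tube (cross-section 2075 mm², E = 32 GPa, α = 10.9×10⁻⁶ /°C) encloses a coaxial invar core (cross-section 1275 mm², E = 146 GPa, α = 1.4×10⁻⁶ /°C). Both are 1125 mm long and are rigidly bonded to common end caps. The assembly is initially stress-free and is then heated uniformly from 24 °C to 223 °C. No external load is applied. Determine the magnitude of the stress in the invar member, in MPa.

σ ≈ 72.6 MPa (tensile)

The concrete has the larger α, so on heating it would change length more than the invar if both were free. The rigid plates force a common final length, so the concrete is put into compression and the invar into tension, with equal and opposite forces P (no external load).
Setting the final lengths equal and cancelling L: (α₁ − α₂)ΔT = P/(A₁E₁) + P/(A₂E₂).
|α₁ − α₂|·ΔT = 9.5×10⁻⁶ × 199 = 0.00189.
1/(A₁E₁) + 1/(A₂E₂) = 1/(2075×32×10³) + 1/(1275×146×10³) = 2.043×10⁻⁸ N⁻¹.
So P = 0.00189 / 2.043×10⁻⁸ = 92.53 kN.
σ_{invar} = P/A₂ = 92530/1275 = 72.57 MPa, tensile.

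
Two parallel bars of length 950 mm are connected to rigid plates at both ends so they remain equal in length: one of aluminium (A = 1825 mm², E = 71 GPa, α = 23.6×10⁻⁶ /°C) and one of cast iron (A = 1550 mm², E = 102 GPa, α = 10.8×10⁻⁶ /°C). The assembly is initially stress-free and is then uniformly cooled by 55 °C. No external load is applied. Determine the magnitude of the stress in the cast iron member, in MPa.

Equilibrium of a rigid end plate with no external load gives equal and opposite internal forces ±P in the two members. Since α_{aluminium} > α_{cast iron}, cooling drives the aluminium into tension and the cast iron into compression.
Equating the net (thermal + elastic) strains gives |α₁ − α₂|·ΔT = P·[1/(A₁E₁) + 1/(A₂E₂)].
|α₁ − α₂|·ΔT = 12.8×10⁻⁶ × 55 = 0.000704.
1/(A₁E₁) + 1/(A₂E₂) = 1/(1825×71×10³) + 1/(1550×102×10³) = 1.404×10⁻⁸ N⁻¹.
P = 0.000704 / 1.404×10⁻⁸ = 50130 N = 50.13 kN.
σ_{cast iron} = P/A₂ = 50130/1550 = 32.34 MPa, compressive.

σ ≈ 32.3 MPa (compressive)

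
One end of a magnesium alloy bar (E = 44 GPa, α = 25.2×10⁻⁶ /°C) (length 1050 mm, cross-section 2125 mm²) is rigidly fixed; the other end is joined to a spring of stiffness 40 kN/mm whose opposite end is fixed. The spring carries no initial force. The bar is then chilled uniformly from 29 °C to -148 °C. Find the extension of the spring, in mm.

If the spring were absent the bar would shorten by αΔT L = 25.2×10⁻⁶ × 177 × 1050 = 4.683 mm.
Let P be the tensile force in the spring. The bar extends elastically by PL/(AE) and the spring stretches by P/k; together these equal δ_free.
So P = δ_free / [L/(AE) + 1/k] = 4.683 / [ 1050/(2125×44×10³) + 1/(40×10³) ].
P = 4.683 / 3.623×10⁻⁵ = 129300 N.
Spring extension = P/k = 129300/(40×10³) = 3.232 mm.

δ ≈ 3.23 mm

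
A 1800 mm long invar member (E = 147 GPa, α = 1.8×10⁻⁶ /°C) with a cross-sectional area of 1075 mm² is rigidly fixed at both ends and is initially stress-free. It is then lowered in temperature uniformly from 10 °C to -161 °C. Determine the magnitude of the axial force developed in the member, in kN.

P ≈ 48.6 kN (tensile)

The ends cannot move, so σ = EαΔT = 147×10³ × 1.8×10⁻⁶ × 171 = 45.25 MPa.
Axial force P = σA = 45.25 × 1075 = 48640 N = 48.64 kN, tensile.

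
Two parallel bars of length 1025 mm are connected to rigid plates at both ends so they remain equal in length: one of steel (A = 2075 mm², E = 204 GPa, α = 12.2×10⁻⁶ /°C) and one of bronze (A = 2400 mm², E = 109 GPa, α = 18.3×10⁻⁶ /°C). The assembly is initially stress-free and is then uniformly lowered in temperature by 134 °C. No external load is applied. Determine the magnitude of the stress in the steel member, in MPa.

Equilibrium of a rigid end plate with no external load gives equal and opposite internal forces ±P in the two members. Since α_{bronze} > α_{steel}, cooling drives the bronze into tension and the steel into compression.
Compatibility of the two members (thermal + elastic change equal): (α₁ − α₂)ΔT = P·[1/(A₁E₁) + 1/(A₂E₂)].
|α₁ − α₂|·ΔT = 6.1×10⁻⁶ × 134 = 0.0008174.
1/(A₁E₁) + 1/(A₂E₂) = 1/(2075×204×10³) + 1/(2400×109×10³) = 6.185×10⁻⁹ N⁻¹.
P = 0.0008174 / 6.185×10⁻⁹ = 132200 N = 132.2 kN.
σ_{steel} = P/A₁ = 132200/2075 = 63.69 MPa, compressive.

σ ≈ 63.7 MPa (compressive)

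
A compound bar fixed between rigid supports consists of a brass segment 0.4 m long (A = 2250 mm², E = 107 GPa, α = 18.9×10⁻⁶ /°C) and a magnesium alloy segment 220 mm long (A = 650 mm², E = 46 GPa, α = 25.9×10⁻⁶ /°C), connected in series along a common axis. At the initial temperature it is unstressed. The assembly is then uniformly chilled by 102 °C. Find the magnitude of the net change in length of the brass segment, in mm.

|ΔL| ≈ 0.522 mm

With the walls removed the bar would change length by δ_free = Σ αᵢΔT Lᵢ = 18.9×10⁻⁶×102×400 + 25.9×10⁻⁶×102×220 = 1.352 mm.
The rigid supports impose zero overall length change; the single axial force P common to all segments must satisfy P Σ Lᵢ/(AᵢEᵢ) = δ_free.
The series flexibility is Σ Lᵢ/(AᵢEᵢ) = 400/(2250×107×10³) + 220/(650×46×10³) = 9.019×10⁻⁶ mm/N.
So P = 1.352 / 9.019×10⁻⁶ = 149.9 kN, tensile.
For the brass segment, free thermal change = 18.9×10⁻⁶×102×400 = 0.7711 mm and elastic change from P = 149900×400/(2250×107×10³) = 0.2491 mm; these oppose, so the net change is 0.522 mm (segment shortens).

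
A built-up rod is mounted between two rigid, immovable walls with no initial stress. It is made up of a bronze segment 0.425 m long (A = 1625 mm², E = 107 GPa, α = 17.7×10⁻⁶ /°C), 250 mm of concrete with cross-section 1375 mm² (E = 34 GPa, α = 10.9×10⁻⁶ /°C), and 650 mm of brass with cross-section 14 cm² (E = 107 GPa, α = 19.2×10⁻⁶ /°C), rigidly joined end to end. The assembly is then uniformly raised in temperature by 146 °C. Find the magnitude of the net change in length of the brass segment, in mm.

|ΔL| ≈ 0.635 mm

Free thermal expansion of the whole bar: Σ αᵢΔT Lᵢ = 17.7×10⁻⁶×146×425 + 10.9×10⁻⁶×146×250 + 19.2×10⁻⁶×146×650 = 3.318 mm.
Since the ends are fixed, an axial force P builds up, equal in every segment, with P · Σ Lᵢ/(AᵢEᵢ) = δ_free.
The series flexibility is Σ Lᵢ/(AᵢEᵢ) = 425/(1625×107×10³) + 250/(1375×34×10³) + 650/(1400×107×10³) = 1.213×10⁻⁵ mm/N.
So P = 3.318 / 1.213×10⁻⁵ = 273.5 kN, compressive.
For the brass segment, free thermal change = 19.2×10⁻⁶×146×650 = 1.822 mm and elastic change from P = 273500×650/(1400×107×10³) = 1.187 mm; these oppose, so the net change is 0.635 mm (segment lengthens).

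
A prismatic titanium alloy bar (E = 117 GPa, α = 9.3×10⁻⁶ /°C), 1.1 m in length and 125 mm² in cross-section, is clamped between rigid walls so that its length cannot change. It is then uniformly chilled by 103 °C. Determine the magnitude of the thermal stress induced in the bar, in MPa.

The supports are rigid, so the total axial strain is zero. The restrained thermal strain is ε = αΔT = 9.3×10⁻⁶ × 103 = 957.9×10⁻⁶.
The stress required to suppress this strain is σ = Eε = 117×10³ × 957.9×10⁻⁶ = 112.1 MPa, tensile since the bar is trying to contract.

σ ≈ 112 MPa (tensile)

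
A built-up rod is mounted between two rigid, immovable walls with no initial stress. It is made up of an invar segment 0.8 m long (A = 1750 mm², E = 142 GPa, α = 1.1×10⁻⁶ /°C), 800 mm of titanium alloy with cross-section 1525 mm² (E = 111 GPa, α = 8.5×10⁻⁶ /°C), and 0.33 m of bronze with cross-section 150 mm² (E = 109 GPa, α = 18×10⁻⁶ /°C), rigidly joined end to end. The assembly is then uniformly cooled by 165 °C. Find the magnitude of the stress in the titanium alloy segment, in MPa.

σ ≈ 52.4 MPa (tensile)

Free thermal contraction of the whole bar: Σ αᵢΔT Lᵢ = 1.1×10⁻⁶×165×800 + 8.5×10⁻⁶×165×800 + 18×10⁻⁶×165×330 = 2.247 mm.
The walls prevent any net length change, so an axial force P (same in every segment) develops. Compatibility: P · Σ Lᵢ/(AᵢEᵢ) = δ_free.
The series flexibility is Σ Lᵢ/(AᵢEᵢ) = 800/(1750×142×10³) + 800/(1525×111×10³) + 330/(150×109×10³) = 2.813×10⁻⁵ mm/N.
P = 2.247 / 2.813×10⁻⁵ = 79890 N = 79.89 kN, tensile.
σ_{titanium alloy} = P / A = 79890 / 1525 = 52.39 MPa.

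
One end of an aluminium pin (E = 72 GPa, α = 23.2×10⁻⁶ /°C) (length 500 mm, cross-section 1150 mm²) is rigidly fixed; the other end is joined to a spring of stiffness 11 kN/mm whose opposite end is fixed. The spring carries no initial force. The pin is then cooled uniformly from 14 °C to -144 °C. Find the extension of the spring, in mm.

The unrestrained thermal change is αΔT L = 23.2×10⁻⁶ × 158 × 500 = 1.833 mm.
Let P be the tensile force in the spring. The pin extends elastically by PL/(AE) and the spring stretches by P/k; together these equal δ_free.
P [ L/(AE) + 1/k ] = δ_free → P [ 500/(1150×72×10³) + 1/(11×10³) ] = 1.833.
P = 1.833 / 9.695×10⁻⁵ = 18910 N.
Spring extension = P/k = 18910/(11×10³) = 1.719 mm.

δ ≈ 1.72 mm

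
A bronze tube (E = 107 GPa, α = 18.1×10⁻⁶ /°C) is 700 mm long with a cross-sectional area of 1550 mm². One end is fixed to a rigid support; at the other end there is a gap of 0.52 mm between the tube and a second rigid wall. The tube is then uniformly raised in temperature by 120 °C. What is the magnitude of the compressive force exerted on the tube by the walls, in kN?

If the wall were absent the tube would grow by αΔT L = 18.1×10⁻⁶ × 120 × 700 = 1.52 mm.
After closing the 0.52 mm clearance, 1.52 − 0.52 = 1 mm of expansion remains to be suppressed by the wall.
So σ = E(δ_free − g)/L = 107×10³ × 1/700 = 152.9 MPa.
Force on the wall = σA = 152.9 × 1550 mm² = 237 kN.

P ≈ 237 kN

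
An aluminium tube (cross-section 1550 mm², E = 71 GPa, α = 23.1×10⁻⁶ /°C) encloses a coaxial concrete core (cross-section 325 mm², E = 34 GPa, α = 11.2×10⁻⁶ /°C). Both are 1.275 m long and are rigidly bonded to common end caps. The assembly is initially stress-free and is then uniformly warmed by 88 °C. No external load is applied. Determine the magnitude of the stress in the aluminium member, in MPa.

Equilibrium of a rigid end plate with no external load gives equal and opposite internal forces ±P in the two members. Since α_{aluminium} > α_{concrete}, heating drives the aluminium into compression and the concrete into tension.
Setting the final lengths equal and cancelling L: (α₁ − α₂)ΔT = P/(A₁E₁) + P/(A₂E₂).
|α₁ − α₂|·ΔT = 11.9×10⁻⁶ × 88 = 0.001047.
1/(A₁E₁) + 1/(A₂E₂) = 1/(1550×71×10³) + 1/(325×34×10³) = 9.958×10⁻⁸ N⁻¹.
P = 0.001047 / 9.958×10⁻⁸ = 10520 N = 10.52 kN.
σ_{aluminium} = P/A₁ = 10520/1550 = 6.784 MPa, compressive.

σ ≈ 6.78 MPa (compressive)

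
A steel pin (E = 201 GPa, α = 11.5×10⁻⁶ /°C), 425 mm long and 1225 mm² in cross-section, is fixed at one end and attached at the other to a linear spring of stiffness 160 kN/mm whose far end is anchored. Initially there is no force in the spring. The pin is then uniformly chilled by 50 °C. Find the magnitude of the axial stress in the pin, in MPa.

The unrestrained thermal change is αΔT L = 11.5×10⁻⁶ × 50 × 425 = 0.2444 mm.
With a force P in the spring, the elastic change of the pin is PL/(AE) and that of the spring is P/k; compatibility requires their sum to equal δ_free.
So P = δ_free / [L/(AE) + 1/k] = 0.2444 / [ 425/(1225×201×10³) + 1/(160×10³) ].
P = 0.2444 / 7.976×10⁻⁶ = 30640 N.
σ = P/A = 30640/1225 = 25.01 MPa.

σ ≈ 25 MPa (tensile)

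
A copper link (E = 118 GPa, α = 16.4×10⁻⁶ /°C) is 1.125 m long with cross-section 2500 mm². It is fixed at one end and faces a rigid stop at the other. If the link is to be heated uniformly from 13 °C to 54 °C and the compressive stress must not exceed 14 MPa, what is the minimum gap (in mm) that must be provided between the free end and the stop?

Free expansion if unrestrained: δ_free = αΔT L = 16.4×10⁻⁶ × 41 × 1125 = 0.7564 mm.
A stress of 14 MPa corresponds to the wall pushing the link back by σL/E = 14×1125/(118×10³) = 0.1335 mm.
So the gap has to take up the difference, g_min = δ_free − σL/E = 0.7564 − 0.1335 = 0.623 mm.

g ≈ 0.623 mm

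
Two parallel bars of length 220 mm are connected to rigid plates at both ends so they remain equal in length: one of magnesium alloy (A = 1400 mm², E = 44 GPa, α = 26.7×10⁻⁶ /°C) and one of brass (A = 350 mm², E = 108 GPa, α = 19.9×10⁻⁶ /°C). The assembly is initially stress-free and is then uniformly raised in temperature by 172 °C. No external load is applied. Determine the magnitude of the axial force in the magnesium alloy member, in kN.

Both members must finish at the same length. With the larger α, the magnesium alloy tends to over-expand; the plates restrain it, putting the magnesium alloy in compression and the brass in tension. With no external load the two internal forces are equal and opposite, magnitude P.
Setting the final lengths equal and cancelling L: (α₁ − α₂)ΔT = P/(A₁E₁) + P/(A₂E₂).
|α₁ − α₂|·ΔT = 6.8×10⁻⁶ × 172 = 0.00117.
1/(A₁E₁) + 1/(A₂E₂) = 1/(1400×44×10³) + 1/(350×108×10³) = 4.269×10⁻⁸ N⁻¹.
P = 0.00117 / 4.269×10⁻⁸ = 27400 N = 27.4 kN.

P ≈ 27.4 kN (compressive in the magnesium alloy)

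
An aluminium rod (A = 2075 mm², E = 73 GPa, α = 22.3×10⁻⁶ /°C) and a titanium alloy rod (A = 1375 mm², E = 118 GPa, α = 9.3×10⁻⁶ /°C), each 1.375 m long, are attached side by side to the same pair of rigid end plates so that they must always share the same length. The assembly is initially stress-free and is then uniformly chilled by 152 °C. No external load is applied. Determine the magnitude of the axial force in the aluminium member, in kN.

Both members must finish at the same length. With the larger α, the aluminium tends to over-contract; the plates restrain it, putting the aluminium in tension and the titanium alloy in compression. With no external load the two internal forces are equal and opposite, magnitude P.
Setting the final lengths equal and cancelling L: (α₁ − α₂)ΔT = P/(A₁E₁) + P/(A₂E₂).
|α₁ − α₂|·ΔT = 13×10⁻⁶ × 152 = 0.001976.
1/(A₁E₁) + 1/(A₂E₂) = 1/(2075×73×10³) + 1/(1375×118×10³) = 1.277×10⁻⁸ N⁻¹.
P = 0.001976 / 1.277×10⁻⁸ = 154800 N = 154.8 kN.

P ≈ 155 kN (tensile in the aluminium)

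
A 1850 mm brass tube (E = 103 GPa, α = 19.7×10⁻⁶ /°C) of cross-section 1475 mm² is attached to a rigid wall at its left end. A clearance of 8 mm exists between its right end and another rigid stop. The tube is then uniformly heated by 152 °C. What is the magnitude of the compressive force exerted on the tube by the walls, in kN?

Free thermal elongation = αΔT L = 19.7×10⁻⁶ × 152 × 1850 = 5.54 mm.
Since δ_free = 5.54 mm is less than the 8 mm gap, the tube never touches the wall. No axial force develops.

P ≈ 0 kN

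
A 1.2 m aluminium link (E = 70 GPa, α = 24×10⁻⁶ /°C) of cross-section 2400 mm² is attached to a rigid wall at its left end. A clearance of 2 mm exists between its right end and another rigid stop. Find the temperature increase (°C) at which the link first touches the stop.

Contact occurs when the free expansion equals the gap: αΔT L = 2 mm.
So ΔT = g/(αL) = 2/(24×10⁻⁶ × 1200) = 69.44 °C.

ΔT ≈ 69.4 °C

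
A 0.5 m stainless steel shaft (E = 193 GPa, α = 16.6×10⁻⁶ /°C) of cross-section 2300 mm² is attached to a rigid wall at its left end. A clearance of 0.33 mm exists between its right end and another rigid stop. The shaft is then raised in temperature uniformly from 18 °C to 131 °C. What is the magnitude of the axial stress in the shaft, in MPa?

σ ≈ 235 MPa (compressive)

Unrestrained expansion: δ_free = αΔT L = 16.6×10⁻⁶ × 113 × 500 = 0.9379 mm.
This exceeds the 0.33 mm gap, so the wall pushes back. The portion of expansion that must be recovered elastically is δ_free − gap = 0.9379 − 0.33 = 0.6079 mm.
That suppressed elongation corresponds to σ = E·Δ/L = 193×10³ × 0.6079/500 = 234.6 MPa.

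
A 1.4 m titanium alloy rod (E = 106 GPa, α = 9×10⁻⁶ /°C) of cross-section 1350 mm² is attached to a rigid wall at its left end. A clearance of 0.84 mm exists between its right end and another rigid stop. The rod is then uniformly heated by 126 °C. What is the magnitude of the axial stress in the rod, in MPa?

If the wall were absent the rod would grow by αΔT L = 9×10⁻⁶ × 126 × 1400 = 1.588 mm.
This exceeds the 0.84 mm gap, so the wall pushes back. The portion of expansion that must be recovered elastically is δ_free − gap = 1.588 − 0.84 = 0.7476 mm.
So σ = E(δ_free − g)/L = 106×10³ × 0.7476/1400 = 56.6 MPa.

σ ≈ 56.6 MPa (compressive)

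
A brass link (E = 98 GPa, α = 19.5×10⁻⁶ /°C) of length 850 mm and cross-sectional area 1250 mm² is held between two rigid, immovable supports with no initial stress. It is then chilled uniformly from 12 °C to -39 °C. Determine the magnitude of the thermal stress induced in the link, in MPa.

σ ≈ 97.5 MPa (tensile)

Because both ends are immovable the net strain is zero, and the suppressed thermal strain is αΔT = 19.5×10⁻⁶ × 51 = 994.5×10⁻⁶.
σ = EαΔT = 98×10³ × 19.5×10⁻⁶ × 51 = 97.46 MPa (tensile; the link is trying to contract).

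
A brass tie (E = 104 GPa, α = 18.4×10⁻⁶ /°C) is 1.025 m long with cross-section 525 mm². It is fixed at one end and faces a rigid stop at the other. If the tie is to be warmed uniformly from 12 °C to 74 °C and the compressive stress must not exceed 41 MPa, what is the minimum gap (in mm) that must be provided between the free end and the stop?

With no wall the tie would lengthen by αΔT L = 18.4×10⁻⁶ × 62 × 1025 = 1.169 mm.
At the allowable stress the elastic shortening the wall may impose is σL/E = 41 × 1025 / (104×10³) = 0.4041 mm.
So the gap has to take up the difference, g_min = δ_free − σL/E = 1.169 − 0.4041 = 0.7652 mm.

g ≈ 0.765 mm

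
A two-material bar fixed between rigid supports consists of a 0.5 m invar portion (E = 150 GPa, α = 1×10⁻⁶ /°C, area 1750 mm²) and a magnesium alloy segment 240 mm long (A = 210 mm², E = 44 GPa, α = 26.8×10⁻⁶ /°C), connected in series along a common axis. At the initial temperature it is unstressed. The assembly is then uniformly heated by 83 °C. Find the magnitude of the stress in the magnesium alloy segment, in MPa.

Free thermal expansion of the whole bar: Σ αᵢΔT Lᵢ = 1×10⁻⁶×83×500 + 26.8×10⁻⁶×83×240 = 0.5754 mm.
Since the ends are fixed, an axial force P builds up, equal in every segment, with P · Σ Lᵢ/(AᵢEᵢ) = δ_free.
Σ Lᵢ/(AᵢEᵢ) = 500/(1750×150×10³) + 240/(210×44×10³) = 2.788×10⁻⁵ mm/N.
P = 0.5754 / 2.788×10⁻⁵ = 20640 N = 20.64 kN, compressive.
σ_{magnesium alloy} = P / A = 20640 / 210 = 98.28 MPa.

σ ≈ 98.3 MPa (compressive)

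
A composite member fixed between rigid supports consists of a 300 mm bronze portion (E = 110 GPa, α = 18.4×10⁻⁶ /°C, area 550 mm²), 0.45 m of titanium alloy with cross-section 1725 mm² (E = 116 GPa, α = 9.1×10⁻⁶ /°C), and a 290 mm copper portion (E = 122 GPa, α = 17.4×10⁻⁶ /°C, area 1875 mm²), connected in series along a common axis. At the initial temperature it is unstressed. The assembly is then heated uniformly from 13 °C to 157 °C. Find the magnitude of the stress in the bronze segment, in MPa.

With the walls removed the bar would change length by δ_free = Σ αᵢΔT Lᵢ = 18.4×10⁻⁶×144×300 + 9.1×10⁻⁶×144×450 + 17.4×10⁻⁶×144×290 = 2.111 mm.
The rigid supports impose zero overall length change; the single axial force P common to all segments must satisfy P Σ Lᵢ/(AᵢEᵢ) = δ_free.
Σ Lᵢ/(AᵢEᵢ) = 300/(550×110×10³) + 450/(1725×116×10³) + 290/(1875×122×10³) = 8.475×10⁻⁶ mm/N.
Hence P = δ_free / Σ(L/AE) = 2.111/8.475×10⁻⁶ = 249.1 kN (compressive).
σ_{bronze} = P / A = 249100 / 550 = 452.9 MPa.

σ ≈ 453 MPa (compressive)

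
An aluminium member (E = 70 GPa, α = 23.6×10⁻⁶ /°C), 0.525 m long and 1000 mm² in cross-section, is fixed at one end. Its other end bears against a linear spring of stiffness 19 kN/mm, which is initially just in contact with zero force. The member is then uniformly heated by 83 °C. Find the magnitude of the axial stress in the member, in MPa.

If the spring were absent the member would lengthen by αΔT L = 23.6×10⁻⁶ × 83 × 525 = 1.028 mm.
Let P be the compressive force at the spring. The member shortens elastically by PL/(AE) and the spring compresses by P/k; together these equal δ_free.
P [ L/(AE) + 1/k ] = δ_free → P [ 525/(1000×70×10³) + 1/(19×10³) ] = 1.028.
P = 1.028 / 6.013×10⁻⁵ = 17100 N.
σ = P/A = 17100/1000 = 17.1 MPa.

σ ≈ 17.1 MPa (compressive)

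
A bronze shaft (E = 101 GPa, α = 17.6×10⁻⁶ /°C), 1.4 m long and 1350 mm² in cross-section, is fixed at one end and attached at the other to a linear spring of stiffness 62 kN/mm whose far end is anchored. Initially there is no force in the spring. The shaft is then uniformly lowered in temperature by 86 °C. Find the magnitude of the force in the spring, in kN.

P ≈ 80.3 kN

Free thermal contraction: δ_free = αΔT L = 17.6×10⁻⁶ × 86 × 1400 = 2.119 mm.
With a force P in the spring, the elastic change of the shaft is PL/(AE) and that of the spring is P/k; compatibility requires their sum to equal δ_free.
P [ L/(AE) + 1/k ] = δ_free → P [ 1400/(1350×101×10³) + 1/(62×10³) ] = 2.119.
P = 2.119 / 2.64×10⁻⁵ = 80280 N.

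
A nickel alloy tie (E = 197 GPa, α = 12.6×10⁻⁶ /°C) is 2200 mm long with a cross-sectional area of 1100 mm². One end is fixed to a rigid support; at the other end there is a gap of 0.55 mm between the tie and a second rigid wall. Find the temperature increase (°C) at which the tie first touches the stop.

The gap closes when αΔT L = 0.55 mm, since the tie is still unstressed at that instant.
ΔT = 0.55 / (12.6×10⁻⁶ × 2200) = 19.84 °C.

ΔT ≈ 19.8 °C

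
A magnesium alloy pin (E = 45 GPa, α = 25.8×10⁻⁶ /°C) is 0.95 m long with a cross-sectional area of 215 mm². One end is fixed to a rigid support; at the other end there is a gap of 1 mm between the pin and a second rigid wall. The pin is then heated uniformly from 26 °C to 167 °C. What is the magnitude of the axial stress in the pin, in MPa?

σ ≈ 116 MPa (compressive)

If the wall were absent the pin would grow by αΔT L = 25.8×10⁻⁶ × 141 × 950 = 3.456 mm.
The gap closes (δ_free > 1 mm) and the wall then resists a further 3.456 − 1 = 2.456 mm of expansion.
Compatibility: PL/(AE) = 2.456 mm, so σ = P/A = E × (2.456/950) = 116.3 MPa.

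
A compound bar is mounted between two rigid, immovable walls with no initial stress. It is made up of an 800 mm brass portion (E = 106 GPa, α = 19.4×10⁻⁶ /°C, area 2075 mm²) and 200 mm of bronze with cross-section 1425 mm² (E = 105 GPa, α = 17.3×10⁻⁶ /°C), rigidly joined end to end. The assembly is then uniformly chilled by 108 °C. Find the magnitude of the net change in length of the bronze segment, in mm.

If the supports were absent, the total length change would be Σ αᵢΔT Lᵢ = 19.4×10⁻⁶×108×800 + 17.3×10⁻⁶×108×200 = 2.05 mm.
Since the ends are fixed, an axial force P builds up, equal in every segment, with P · Σ Lᵢ/(AᵢEᵢ) = δ_free.
The series flexibility is Σ Lᵢ/(AᵢEᵢ) = 800/(2075×106×10³) + 200/(1425×105×10³) = 4.974×10⁻⁶ mm/N.
So P = 2.05 / 4.974×10⁻⁶ = 412.1 kN, tensile.
For the bronze segment, free thermal change = 17.3×10⁻⁶×108×200 = 0.3737 mm and elastic change from P = 412100×200/(1425×105×10³) = 0.5509 mm; these oppose, so the net change is 0.177 mm (segment lengthens).

|ΔL| ≈ 0.177 mm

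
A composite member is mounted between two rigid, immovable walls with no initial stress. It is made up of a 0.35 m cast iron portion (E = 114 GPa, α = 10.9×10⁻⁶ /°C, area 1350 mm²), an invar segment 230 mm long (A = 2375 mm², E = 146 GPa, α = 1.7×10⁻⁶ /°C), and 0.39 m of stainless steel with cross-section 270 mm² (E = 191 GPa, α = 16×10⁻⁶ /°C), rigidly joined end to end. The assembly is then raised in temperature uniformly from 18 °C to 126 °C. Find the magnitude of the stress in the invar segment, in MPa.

Free thermal expansion of the whole bar: Σ αᵢΔT Lᵢ = 10.9×10⁻⁶×108×350 + 1.7×10⁻⁶×108×230 + 16×10⁻⁶×108×390 = 1.128 mm.
Since the ends are fixed, an axial force P builds up, equal in every segment, with P · Σ Lᵢ/(AᵢEᵢ) = δ_free.
Σ Lᵢ/(AᵢEᵢ) = 350/(1350×114×10³) + 230/(2375×146×10³) + 390/(270×191×10³) = 1.05×10⁻⁵ mm/N.
P = 1.128 / 1.05×10⁻⁵ = 107400 N = 107.4 kN, compressive.
σ_{invar} = P / A = 107400 / 2375 = 45.24 MPa.

σ ≈ 45.2 MPa (compressive)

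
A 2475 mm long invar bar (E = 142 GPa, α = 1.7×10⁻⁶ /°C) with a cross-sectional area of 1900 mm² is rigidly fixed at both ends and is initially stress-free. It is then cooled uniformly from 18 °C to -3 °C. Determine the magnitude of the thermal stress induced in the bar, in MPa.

σ ≈ 5.07 MPa (tensile)

With length fixed, the mechanical strain must cancel the thermal strain αΔT = 1.7×10⁻⁶ × 21 = 35.7×10⁻⁶.
The stress required to suppress this strain is σ = Eε = 142×10³ × 35.7×10⁻⁶ = 5.069 MPa, tensile since the bar is trying to contract.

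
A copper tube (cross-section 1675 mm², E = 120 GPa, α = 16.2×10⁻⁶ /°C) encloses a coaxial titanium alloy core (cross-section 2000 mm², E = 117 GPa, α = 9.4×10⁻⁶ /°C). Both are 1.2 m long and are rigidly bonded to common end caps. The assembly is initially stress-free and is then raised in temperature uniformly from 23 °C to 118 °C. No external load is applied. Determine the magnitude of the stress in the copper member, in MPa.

σ ≈ 41.7 MPa (compressive)

The copper has the larger α, so on heating it would change length more than the titanium alloy if both were free. The rigid plates force a common final length, so the copper is put into compression and the titanium alloy into tension, with equal and opposite forces P (no external load).
Compatibility of the two members (thermal + elastic change equal): (α₁ − α₂)ΔT = P·[1/(A₁E₁) + 1/(A₂E₂)].
|α₁ − α₂|·ΔT = 6.8×10⁻⁶ × 95 = 0.000646.
1/(A₁E₁) + 1/(A₂E₂) = 1/(1675×120×10³) + 1/(2000×117×10³) = 9.249×10⁻⁹ N⁻¹.
P = 0.000646 / 9.249×10⁻⁹ = 69850 N = 69.85 kN.
σ_{copper} = P/A₁ = 69850/1675 = 41.7 MPa, compressive.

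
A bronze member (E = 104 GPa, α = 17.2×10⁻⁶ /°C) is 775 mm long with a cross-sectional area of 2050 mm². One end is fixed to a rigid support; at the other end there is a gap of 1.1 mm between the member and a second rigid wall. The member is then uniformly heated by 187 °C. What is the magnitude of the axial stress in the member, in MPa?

If the wall were absent the member would grow by αΔT L = 17.2×10⁻⁶ × 187 × 775 = 2.493 mm.
This exceeds the 1.1 mm gap, so the wall pushes back. The portion of expansion that must be recovered elastically is δ_free − gap = 2.493 − 1.1 = 1.393 mm.
So σ = E(δ_free − g)/L = 104×10³ × 1.393/775 = 186.9 MPa.

σ ≈ 187 MPa (compressive)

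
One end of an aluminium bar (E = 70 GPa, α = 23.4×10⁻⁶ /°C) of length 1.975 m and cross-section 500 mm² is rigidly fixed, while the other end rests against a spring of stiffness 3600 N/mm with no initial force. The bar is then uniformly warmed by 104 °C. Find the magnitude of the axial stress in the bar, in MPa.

The unrestrained thermal change is αΔT L = 23.4×10⁻⁶ × 104 × 1975 = 4.806 mm.
With a force P in the spring, the elastic change of the bar is PL/(AE) and that of the spring is P/k; compatibility requires their sum to equal δ_free.
P [ L/(AE) + 1/k ] = δ_free → P [ 1975/(500×70×10³) + 1/(3600) ] = 4.806.
P = 4.806 / 0.0003342 = 14380 N.
σ = P/A = 14380/500 = 28.76 MPa.

σ ≈ 28.8 MPa (compressive)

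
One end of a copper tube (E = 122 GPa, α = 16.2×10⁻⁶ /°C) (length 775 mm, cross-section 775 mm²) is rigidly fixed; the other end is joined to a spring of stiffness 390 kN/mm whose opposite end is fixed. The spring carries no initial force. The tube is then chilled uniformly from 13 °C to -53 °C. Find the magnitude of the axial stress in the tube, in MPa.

σ ≈ 99.4 MPa (tensile)

If the spring were absent the tube would shorten by αΔT L = 16.2×10⁻⁶ × 66 × 775 = 0.8286 mm.
Let P be the tensile force in the spring. The tube extends elastically by PL/(AE) and the spring stretches by P/k; together these equal δ_free.
So P = δ_free / [L/(AE) + 1/k] = 0.8286 / [ 775/(775×122×10³) + 1/(390×10³) ].
P = 0.8286 / 1.076×10⁻⁵ = 77000 N.
σ = P/A = 77000/775 = 99.36 MPa.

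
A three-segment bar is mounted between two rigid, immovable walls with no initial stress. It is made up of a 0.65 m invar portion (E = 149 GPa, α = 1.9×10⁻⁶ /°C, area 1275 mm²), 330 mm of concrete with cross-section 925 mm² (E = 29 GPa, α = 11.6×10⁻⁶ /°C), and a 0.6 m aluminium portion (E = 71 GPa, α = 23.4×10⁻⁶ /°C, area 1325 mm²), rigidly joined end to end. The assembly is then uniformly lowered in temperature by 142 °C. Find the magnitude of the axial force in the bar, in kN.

P ≈ 123 kN (tensile)

If the supports were absent, the total length change would be Σ αᵢΔT Lᵢ = 1.9×10⁻⁶×142×650 + 11.6×10⁻⁶×142×330 + 23.4×10⁻⁶×142×600 = 2.713 mm.
The rigid supports impose zero overall length change; the single axial force P common to all segments must satisfy P Σ Lᵢ/(AᵢEᵢ) = δ_free.
The series flexibility is Σ Lᵢ/(AᵢEᵢ) = 650/(1275×149×10³) + 330/(925×29×10³) + 600/(1325×71×10³) = 2.21×10⁻⁵ mm/N.
P = 2.713 / 2.21×10⁻⁵ = 122700 N = 122.7 kN, tensile.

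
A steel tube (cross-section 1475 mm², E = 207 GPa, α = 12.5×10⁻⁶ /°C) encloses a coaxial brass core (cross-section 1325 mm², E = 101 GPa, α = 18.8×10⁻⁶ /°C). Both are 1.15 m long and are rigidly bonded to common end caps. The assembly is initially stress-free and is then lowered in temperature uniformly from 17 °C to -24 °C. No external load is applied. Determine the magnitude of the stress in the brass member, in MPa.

σ ≈ 18.1 MPa (tensile)

Both members must finish at the same length. With the larger α, the brass tends to over-contract; the plates restrain it, putting the brass in tension and the steel in compression. With no external load the two internal forces are equal and opposite, magnitude P.
Compatibility of the two members (thermal + elastic change equal): (α₁ − α₂)ΔT = P·[1/(A₁E₁) + 1/(A₂E₂)].
|α₁ − α₂|·ΔT = 6.3×10⁻⁶ × 41 = 0.0002583.
1/(A₁E₁) + 1/(A₂E₂) = 1/(1475×207×10³) + 1/(1325×101×10³) = 1.075×10⁻⁸ N⁻¹.
P = 0.0002583 / 1.075×10⁻⁸ = 24030 N = 24.03 kN.
σ_{brass} = P/A₂ = 24030/1325 = 18.14 MPa, tensile.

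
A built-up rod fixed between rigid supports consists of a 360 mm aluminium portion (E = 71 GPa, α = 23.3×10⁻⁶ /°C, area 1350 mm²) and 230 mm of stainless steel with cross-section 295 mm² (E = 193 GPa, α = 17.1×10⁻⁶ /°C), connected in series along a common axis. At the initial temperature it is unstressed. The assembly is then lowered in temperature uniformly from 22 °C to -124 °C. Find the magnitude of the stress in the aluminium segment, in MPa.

σ ≈ 171 MPa (tensile)

If the supports were absent, the total length change would be Σ αᵢΔT Lᵢ = 23.3×10⁻⁶×146×360 + 17.1×10⁻⁶×146×230 = 1.799 mm.
The walls prevent any net length change, so an axial force P (same in every segment) develops. Compatibility: P · Σ Lᵢ/(AᵢEᵢ) = δ_free.
The series flexibility is Σ Lᵢ/(AᵢEᵢ) = 360/(1350×71×10³) + 230/(295×193×10³) = 7.796×10⁻⁶ mm/N.
Hence P = δ_free / Σ(L/AE) = 1.799/7.796×10⁻⁶ = 230.8 kN (tensile).
σ_{aluminium} = P / A = 230800 / 1350 = 170.9 MPa.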